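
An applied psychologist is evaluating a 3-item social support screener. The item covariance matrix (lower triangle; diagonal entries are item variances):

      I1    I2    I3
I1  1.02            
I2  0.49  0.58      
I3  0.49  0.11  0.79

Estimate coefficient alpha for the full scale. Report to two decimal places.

coefficient alpha = 0.72

Σσ²ᵢ = 1.02 + 0.58 + 0.79 = 2.39
Σ_{i<j} σ_ij = 1.09
σ²_T = 2.39 + 2 × 1.09 = 4.57
α = (k/(k−1))·(1 − Σσ²ᵢ/σ²_T) = (3/2)·(1 − 2.39/4.57) = 0.72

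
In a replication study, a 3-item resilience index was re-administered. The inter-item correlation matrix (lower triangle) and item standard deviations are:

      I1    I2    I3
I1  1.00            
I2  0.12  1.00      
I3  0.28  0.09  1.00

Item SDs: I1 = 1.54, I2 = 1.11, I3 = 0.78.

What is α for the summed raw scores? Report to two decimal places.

Σσ²ᵢ = 1.54² + 1.11² + 0.78² = 4.2121
Covariances σ_ij = r_ij · s_i · s_j:
  σ(I1,I2) = 0.12 × 1.54 × 1.11 = 0.2051
  σ(I1,I3) = 0.28 × 1.54 × 0.78 = 0.3363
  σ(I2,I3) = 0.09 × 1.11 × 0.78 = 0.0779
σ²_T = Σσ²ᵢ + 2·Σσ_ij = 4.2121 + 2 × 0.6193 = 5.4507
α = (3/2)·(1 − 4.2121/5.4507) = 0.34

α = 0.34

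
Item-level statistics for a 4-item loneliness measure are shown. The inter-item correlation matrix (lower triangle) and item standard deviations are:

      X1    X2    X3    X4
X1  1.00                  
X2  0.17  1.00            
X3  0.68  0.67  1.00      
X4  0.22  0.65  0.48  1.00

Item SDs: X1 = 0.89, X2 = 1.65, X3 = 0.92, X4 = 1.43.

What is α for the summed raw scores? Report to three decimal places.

Σσ²ᵢ = 0.89² + 1.65² + 0.92² + 1.43² = 6.4059
Covariances σ_ij = r_ij · s_i · s_j:
  σ(X1,X2) = 0.17 × 0.89 × 1.65 = 0.2496
  σ(X1,X3) = 0.68 × 0.89 × 0.92 = 0.5568
  σ(X1,X4) = 0.22 × 0.89 × 1.43 = 0.2800
  σ(X2,X3) = 0.67 × 1.65 × 0.92 = 1.0171
  σ(X2,X4) = 0.65 × 1.65 × 1.43 = 1.5337
  σ(X3,X4) = 0.48 × 0.92 × 1.43 = 0.6315
σ²_T = Σσ²ᵢ + 2·Σσ_ij = 6.4059 + 2 × 4.2687 = 14.9433
α = (4/3)·(1 − 6.4059/14.9433) = 0.762

α = 0.762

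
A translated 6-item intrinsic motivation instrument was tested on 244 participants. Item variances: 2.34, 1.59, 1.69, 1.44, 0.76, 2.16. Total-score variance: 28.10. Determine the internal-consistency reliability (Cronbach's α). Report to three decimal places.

Σσᵢ² = 2.34 + 1.59 + 1.69 + 1.44 + 0.76 + 2.16 = 9.98
α = (k/(k−1))·(1 − Σσᵢ²/σ²_T) = (6/5)·(1 − 9.98/28.10) = 0.774

Cronbach's α = 0.774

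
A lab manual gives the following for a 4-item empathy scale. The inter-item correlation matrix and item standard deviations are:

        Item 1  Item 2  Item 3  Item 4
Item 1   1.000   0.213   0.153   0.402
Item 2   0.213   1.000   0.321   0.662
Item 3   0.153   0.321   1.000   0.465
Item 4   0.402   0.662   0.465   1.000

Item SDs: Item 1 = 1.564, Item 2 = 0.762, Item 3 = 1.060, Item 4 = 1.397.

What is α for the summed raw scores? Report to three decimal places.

α = 0.665

Σσ²ᵢ = 1.564² + 0.762² + 1.060² + 1.397² = 6.1019
Covariances σ_ij = r_ij · s_i · s_j:
  σ(Item 1,Item 2) = 0.213 × 1.564 × 0.762 = 0.2538
  σ(Item 1,Item 3) = 0.153 × 1.564 × 1.060 = 0.2536
  σ(Item 1,Item 4) = 0.402 × 1.564 × 1.397 = 0.8783
  σ(Item 2,Item 3) = 0.321 × 0.762 × 1.060 = 0.2593
  σ(Item 2,Item 4) = 0.662 × 0.762 × 1.397 = 0.7047
  σ(Item 3,Item 4) = 0.465 × 1.060 × 1.397 = 0.6886
σ²_T = Σσ²ᵢ + 2·Σσ_ij = 6.1019 + 2 × 3.0383 = 12.1785
α = (4/3)·(1 − 6.1019/12.1785) = 0.665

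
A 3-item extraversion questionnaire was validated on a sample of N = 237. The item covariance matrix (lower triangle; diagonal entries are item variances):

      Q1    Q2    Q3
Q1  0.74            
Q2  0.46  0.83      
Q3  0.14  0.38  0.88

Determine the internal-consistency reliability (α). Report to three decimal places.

α = 0.667

Σσᵢ² = 0.74 + 0.83 + 0.88 = 2.45
Sum of off-diagonal covariances = 0.98
Var(T) = 2.45 + 2 × 0.98 = 4.41
α = (k/(k−1))·(1 − Σσᵢ²/Var(T)) = (3/2)·(1 − 2.45/4.41) = 0.667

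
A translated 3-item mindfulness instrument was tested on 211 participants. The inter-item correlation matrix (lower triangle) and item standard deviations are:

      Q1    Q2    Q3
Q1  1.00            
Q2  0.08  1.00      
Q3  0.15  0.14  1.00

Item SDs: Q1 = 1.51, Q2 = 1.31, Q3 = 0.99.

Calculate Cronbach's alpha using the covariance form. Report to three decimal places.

Σσ²ᵢ = 1.51² + 1.31² + 0.99² = 4.9763
Covariances σ_ij = r_ij · s_i · s_j:
  σ(Q1,Q2) = 0.08 × 1.51 × 1.31 = 0.1582
  σ(Q1,Q3) = 0.15 × 1.51 × 0.99 = 0.2242
  σ(Q2,Q3) = 0.14 × 1.31 × 0.99 = 0.1816
σ²_T = Σσ²ᵢ + 2·Σσ_ij = 4.9763 + 2 × 0.5640 = 6.1043
α = (3/2)·(1 − 4.9763/6.1043) = 0.277

Cronbach's alpha = 0.277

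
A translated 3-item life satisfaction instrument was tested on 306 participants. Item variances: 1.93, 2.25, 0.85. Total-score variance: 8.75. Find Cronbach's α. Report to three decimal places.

Cronbach's α = 0.638

Σσ²ᵢ = 1.93 + 2.25 + 0.85 = 5.03
α = (k/(k−1))·(1 − Σσ²ᵢ/Var(T)) = (3/2)·(1 − 5.03/8.75) = 0.638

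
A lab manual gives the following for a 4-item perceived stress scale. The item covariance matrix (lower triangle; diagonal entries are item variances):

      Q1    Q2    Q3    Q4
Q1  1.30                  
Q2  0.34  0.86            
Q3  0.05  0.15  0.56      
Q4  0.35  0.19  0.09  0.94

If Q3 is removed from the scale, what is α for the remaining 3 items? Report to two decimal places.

α = 0.54

Remaining items: Q1, Q2, Q4 (k = 3).
Σσ²ᵢ = 1.30 + 0.86 + 0.94 = 3.10
Var(T) = 3.10 + 2 × 0.88 = 4.86
α (item deleted) = (3/2)·(1 − 3.10/4.86) = 0.54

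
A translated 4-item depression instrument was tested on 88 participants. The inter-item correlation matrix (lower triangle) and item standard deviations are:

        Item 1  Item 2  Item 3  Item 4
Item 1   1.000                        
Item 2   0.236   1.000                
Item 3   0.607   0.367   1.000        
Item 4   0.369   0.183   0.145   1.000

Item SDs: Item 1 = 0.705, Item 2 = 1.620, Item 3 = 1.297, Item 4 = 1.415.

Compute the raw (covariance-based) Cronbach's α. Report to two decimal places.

Σσ²ᵢ = 0.705² + 1.620² + 1.297² + 1.415² = 6.8059
Covariances σ_ij = r_ij · s_i · s_j:
  σ(Item 1,Item 2) = 0.236 × 0.705 × 1.620 = 0.2695
  σ(Item 1,Item 3) = 0.607 × 0.705 × 1.297 = 0.5550
  σ(Item 1,Item 4) = 0.369 × 0.705 × 1.415 = 0.3681
  σ(Item 2,Item 3) = 0.367 × 1.620 × 1.297 = 0.7711
  σ(Item 2,Item 4) = 0.183 × 1.620 × 1.415 = 0.4195
  σ(Item 3,Item 4) = 0.145 × 1.297 × 1.415 = 0.2661
σ²_T = Σσ²ᵢ + 2·Σσ_ij = 6.8059 + 2 × 2.6493 = 12.1045
α = (4/3)·(1 − 6.8059/12.1045) = 0.58

Cronbach's α = 0.58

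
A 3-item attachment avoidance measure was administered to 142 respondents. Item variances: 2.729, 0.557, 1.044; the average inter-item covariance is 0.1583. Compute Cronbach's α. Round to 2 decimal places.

α = 0.27

Σσ²ᵢ = 2.729 + 0.557 + 1.044 = 4.330
Sum of the 3 distinct covariances = 3 × 0.1583 = 0.4749
Var(T) = Σσ²ᵢ + 2·Σcov = 4.330 + 2 × 0.4749 = 5.2798
α = (3/2)·(1 − 4.330/5.2798) = 0.27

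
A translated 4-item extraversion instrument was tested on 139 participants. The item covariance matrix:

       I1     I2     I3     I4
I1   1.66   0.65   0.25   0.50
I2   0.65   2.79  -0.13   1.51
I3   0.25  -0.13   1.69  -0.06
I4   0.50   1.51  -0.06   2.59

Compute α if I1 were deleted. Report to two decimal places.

α = 0.41

Remaining items: I2, I3, I4 (k = 3).
Σσᵢ² = 2.79 + 1.69 + 2.59 = 7.07
Var(T) = 7.07 + 2 × 1.32 = 9.71
α (item deleted) = (3/2)·(1 − 7.07/9.71) = 0.41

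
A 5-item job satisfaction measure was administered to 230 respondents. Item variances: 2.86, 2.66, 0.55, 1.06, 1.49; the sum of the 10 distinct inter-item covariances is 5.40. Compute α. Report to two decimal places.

sum of item variances = 2.86 + 2.66 + 0.55 + 1.06 + 1.49 = 8.62
Sum of distinct covariances = 5.40
σ²_total = sum of item variances + 2·Σcov = 8.62 + 2 × 5.40 = 19.42
α = (5/4)·(1 − 8.62/19.42) = 0.70

α = 0.70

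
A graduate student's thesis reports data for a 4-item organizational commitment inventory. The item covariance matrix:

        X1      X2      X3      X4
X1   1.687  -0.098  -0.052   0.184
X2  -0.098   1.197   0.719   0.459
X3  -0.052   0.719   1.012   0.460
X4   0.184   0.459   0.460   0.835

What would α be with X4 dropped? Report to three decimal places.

α = 0.339

Remaining items: X1, X2, X3 (k = 3).
Σσᵢ² = 1.687 + 1.197 + 1.012 = 3.896
Var(T) = 3.896 + 2 × 0.569 = 5.034
α (item deleted) = (3/2)·(1 − 3.896/5.034) = 0.339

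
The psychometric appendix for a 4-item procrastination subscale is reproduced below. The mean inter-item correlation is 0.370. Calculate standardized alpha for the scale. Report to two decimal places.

Standardized α = k·r̄ / (1 + (k−1)·r̄) = 4 × 0.370 / (1 + 3 × 0.370)
  = 1.4800 / 2.1100 = 0.70

standardized alpha = 0.70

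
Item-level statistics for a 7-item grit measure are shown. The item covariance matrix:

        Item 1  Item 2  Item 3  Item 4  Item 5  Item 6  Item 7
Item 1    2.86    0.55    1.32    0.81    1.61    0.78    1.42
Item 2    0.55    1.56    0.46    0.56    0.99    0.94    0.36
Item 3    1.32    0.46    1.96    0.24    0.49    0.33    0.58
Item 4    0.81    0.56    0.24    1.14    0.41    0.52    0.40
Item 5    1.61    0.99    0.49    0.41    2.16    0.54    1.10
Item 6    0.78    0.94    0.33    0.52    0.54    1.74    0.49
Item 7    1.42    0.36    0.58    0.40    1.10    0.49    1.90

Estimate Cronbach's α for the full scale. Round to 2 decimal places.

sum of item variances = 2.86 + 1.56 + 1.96 + 1.14 + 2.16 + 1.74 + 1.90 = 13.32
Sum of the distinct covariances = 14.90
Var(T) = 13.32 + 2 × 14.90 = 43.12
α = (k/(k−1))·(1 − sum of item variances/Var(T)) = (7/6)·(1 − 13.32/43.12) = 0.81

α = 0.81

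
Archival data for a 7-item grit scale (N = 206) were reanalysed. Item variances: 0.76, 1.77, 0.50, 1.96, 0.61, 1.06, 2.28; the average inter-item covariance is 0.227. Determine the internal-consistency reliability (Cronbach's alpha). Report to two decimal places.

α = 0.60

Σσ²ᵢ = 0.76 + 1.77 + 0.50 + 1.96 + 0.61 + 1.06 + 2.28 = 8.94
Sum of the 21 distinct covariances = 21 × 0.227 = 4.767
σ²_total = Σσ²ᵢ + 2·Σcov = 8.94 + 2 × 4.767 = 18.474
α = (7/6)·(1 − 8.94/18.474) = 0.60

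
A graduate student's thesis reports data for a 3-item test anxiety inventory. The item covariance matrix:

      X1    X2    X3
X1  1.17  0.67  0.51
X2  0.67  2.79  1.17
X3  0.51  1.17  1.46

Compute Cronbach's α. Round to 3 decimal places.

ΣVar(i) = 1.17 + 2.79 + 1.46 = 5.42
Sum of the distinct covariances = 2.35
σ²_total = 5.42 + 2 × 2.35 = 10.12
α = (k/(k−1))·(1 − ΣVar(i)/σ²_total) = (3/2)·(1 − 5.42/10.12) = 0.697

α = 0.697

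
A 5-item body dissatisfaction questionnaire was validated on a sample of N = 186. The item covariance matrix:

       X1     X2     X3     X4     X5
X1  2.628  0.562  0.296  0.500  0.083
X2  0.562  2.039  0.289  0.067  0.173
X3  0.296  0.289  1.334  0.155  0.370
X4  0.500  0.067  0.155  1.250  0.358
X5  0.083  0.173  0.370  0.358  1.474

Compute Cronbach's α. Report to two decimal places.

Σσᵢ² = 2.628 + 2.039 + 1.334 + 1.250 + 1.474 = 8.725
Sum of the distinct covariances = 2.853
σ²_total = 8.725 + 2 × 2.853 = 14.431
α = (k/(k−1))·(1 − Σσᵢ²/σ²_total) = (5/4)·(1 − 8.725/14.431) = 0.49

α = 0.49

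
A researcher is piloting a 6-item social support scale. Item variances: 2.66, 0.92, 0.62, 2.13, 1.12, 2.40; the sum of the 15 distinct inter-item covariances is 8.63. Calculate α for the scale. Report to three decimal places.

Σσᵢ² = 2.66 + 0.92 + 0.62 + 2.13 + 1.12 + 2.40 = 9.85
Sum of distinct covariances = 8.63
total variance = Σσᵢ² + 2·Σcov = 9.85 + 2 × 8.63 = 27.11
α = (6/5)·(1 − 9.85/27.11) = 0.764

α = 0.764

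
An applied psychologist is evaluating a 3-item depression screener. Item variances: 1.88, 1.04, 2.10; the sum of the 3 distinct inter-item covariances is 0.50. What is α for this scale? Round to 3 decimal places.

Σσᵢ² = 1.88 + 1.04 + 2.10 = 5.02
Sum of distinct covariances = 0.50
σ²_T = Σσᵢ² + 2·Σcov = 5.02 + 2 × 0.50 = 6.02
α = (3/2)·(1 − 5.02/6.02) = 0.249

α = 0.249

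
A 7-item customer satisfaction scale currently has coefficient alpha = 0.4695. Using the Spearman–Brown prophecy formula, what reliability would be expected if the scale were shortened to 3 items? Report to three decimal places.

Length factor m = 3/7 = 0.4286
α' = m·α / (1 − (1−m)·α)
   = 3/7 × 0.4695 / (1 − (1 − 3/7) × 0.4695)
   = 0.2012 / 0.7317 = 0.275

predicted reliability = 0.275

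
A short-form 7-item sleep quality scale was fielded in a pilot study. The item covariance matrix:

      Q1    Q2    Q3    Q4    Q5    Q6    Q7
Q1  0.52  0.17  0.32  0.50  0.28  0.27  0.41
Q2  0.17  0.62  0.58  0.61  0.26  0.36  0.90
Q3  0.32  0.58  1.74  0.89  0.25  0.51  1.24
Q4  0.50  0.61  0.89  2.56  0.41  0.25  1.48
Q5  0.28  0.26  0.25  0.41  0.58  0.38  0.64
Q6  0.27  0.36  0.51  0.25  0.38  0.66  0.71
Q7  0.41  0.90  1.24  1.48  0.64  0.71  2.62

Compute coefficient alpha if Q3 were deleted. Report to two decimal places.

coefficient alpha = 0.80

Remaining items: Q1, Q2, Q4, Q5, Q6, Q7 (k = 6).
ΣVar(i) = 0.52 + 0.62 + 2.56 + 0.58 + 0.66 + 2.62 = 7.56
total variance = 7.56 + 2 × 7.63 = 22.82
α (item deleted) = (6/5)·(1 − 7.56/22.82) = 0.80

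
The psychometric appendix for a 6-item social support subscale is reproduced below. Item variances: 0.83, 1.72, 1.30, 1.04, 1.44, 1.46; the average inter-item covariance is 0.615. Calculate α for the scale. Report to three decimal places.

α = 0.844

ΣVar(i) = 0.83 + 1.72 + 1.30 + 1.04 + 1.44 + 1.46 = 7.79
Sum of the 15 distinct covariances = 15 × 0.615 = 9.225
σ²_T = ΣVar(i) + 2·Σcov = 7.79 + 2 × 9.225 = 26.240
α = (6/5)·(1 − 7.79/26.240) = 0.844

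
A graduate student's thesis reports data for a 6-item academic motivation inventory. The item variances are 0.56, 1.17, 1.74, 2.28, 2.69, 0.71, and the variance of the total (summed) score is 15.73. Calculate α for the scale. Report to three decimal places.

Σσ²ᵢ = 0.56 + 1.17 + 1.74 + 2.28 + 2.69 + 0.71 = 9.15
α = (k/(k−1))·(1 − Σσ²ᵢ/total variance) = (6/5)·(1 − 9.15/15.73) = 0.502

α = 0.502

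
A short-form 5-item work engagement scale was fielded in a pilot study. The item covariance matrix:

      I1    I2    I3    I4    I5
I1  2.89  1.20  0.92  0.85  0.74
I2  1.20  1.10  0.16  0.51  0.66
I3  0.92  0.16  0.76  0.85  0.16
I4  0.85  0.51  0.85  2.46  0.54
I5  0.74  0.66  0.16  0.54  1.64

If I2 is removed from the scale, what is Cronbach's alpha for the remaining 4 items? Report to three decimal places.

Remaining items: I1, I3, I4, I5 (k = 4).
sum of item variances = 2.89 + 0.76 + 2.46 + 1.64 = 7.75
σ²_T = 7.75 + 2 × 4.06 = 15.87
α (item deleted) = (4/3)·(1 − 7.75/15.87) = 0.682

Cronbach's alpha = 0.682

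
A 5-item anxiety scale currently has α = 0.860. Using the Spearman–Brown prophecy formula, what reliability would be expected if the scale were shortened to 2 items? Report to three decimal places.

Length factor m = 2/5 = 0.4000
α' = m·α / (1 − (1−m)·α)
   = 2/5 × 0.860 / (1 − (1 − 2/5) × 0.860)
   = 0.3440 / 0.4840 = 0.711

predicted reliability = 0.711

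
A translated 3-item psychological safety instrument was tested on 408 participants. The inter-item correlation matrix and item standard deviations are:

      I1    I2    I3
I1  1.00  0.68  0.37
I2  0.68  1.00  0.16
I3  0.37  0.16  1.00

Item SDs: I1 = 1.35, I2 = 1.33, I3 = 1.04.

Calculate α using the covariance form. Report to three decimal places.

Σσ²ᵢ = 1.35² + 1.33² + 1.04² = 4.6730
Covariances σ_ij = r_ij · s_i · s_j:
  σ(I1,I2) = 0.68 × 1.35 × 1.33 = 1.2209
  σ(I1,I3) = 0.37 × 1.35 × 1.04 = 0.5195
  σ(I2,I3) = 0.16 × 1.33 × 1.04 = 0.2213
σ²_T = Σσ²ᵢ + 2·Σσ_ij = 4.6730 + 2 × 1.9617 = 8.5964
α = (3/2)·(1 − 4.6730/8.5964) = 0.685

α = 0.685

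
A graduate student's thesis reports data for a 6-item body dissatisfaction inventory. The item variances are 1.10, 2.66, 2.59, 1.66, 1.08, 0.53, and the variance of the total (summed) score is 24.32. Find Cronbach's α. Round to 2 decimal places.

α = 0.73

ΣVar(i) = 1.10 + 2.66 + 2.59 + 1.66 + 1.08 + 0.53 = 9.62
α = (k/(k−1))·(1 − ΣVar(i)/total variance) = (6/5)·(1 − 9.62/24.32) = 0.73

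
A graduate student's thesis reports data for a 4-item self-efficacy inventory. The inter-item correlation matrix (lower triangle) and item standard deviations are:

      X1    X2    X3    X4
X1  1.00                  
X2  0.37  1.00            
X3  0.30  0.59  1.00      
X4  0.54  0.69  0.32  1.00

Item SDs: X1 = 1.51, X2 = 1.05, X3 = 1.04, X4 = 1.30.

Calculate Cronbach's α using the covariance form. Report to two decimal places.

Cronbach's α = 0.76

Σσ²ᵢ = 1.51² + 1.05² + 1.04² + 1.30² = 6.1542
Covariances σ_ij = r_ij · s_i · s_j:
  σ(X1,X2) = 0.37 × 1.51 × 1.05 = 0.5866
  σ(X1,X3) = 0.30 × 1.51 × 1.04 = 0.4711
  σ(X1,X4) = 0.54 × 1.51 × 1.30 = 1.0600
  σ(X2,X3) = 0.59 × 1.05 × 1.04 = 0.6443
  σ(X2,X4) = 0.69 × 1.05 × 1.30 = 0.9418
  σ(X3,X4) = 0.32 × 1.04 × 1.30 = 0.4326
σ²_T = Σσ²ᵢ + 2·Σσ_ij = 6.1542 + 2 × 4.1364 = 14.4270
α = (4/3)·(1 − 6.1542/14.4270) = 0.76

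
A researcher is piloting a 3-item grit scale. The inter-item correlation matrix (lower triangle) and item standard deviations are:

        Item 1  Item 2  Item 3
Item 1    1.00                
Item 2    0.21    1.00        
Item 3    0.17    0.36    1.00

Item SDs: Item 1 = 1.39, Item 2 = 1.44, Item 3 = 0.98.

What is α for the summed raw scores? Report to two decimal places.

α = 0.48

Σσ²ᵢ = 1.39² + 1.44² + 0.98² = 4.9661
Covariances σ_ij = r_ij · s_i · s_j:
  σ(Item 1,Item 2) = 0.21 × 1.39 × 1.44 = 0.4203
  σ(Item 1,Item 3) = 0.17 × 1.39 × 0.98 = 0.2316
  σ(Item 2,Item 3) = 0.36 × 1.44 × 0.98 = 0.5080
σ²_T = Σσ²ᵢ + 2·Σσ_ij = 4.9661 + 2 × 1.1599 = 7.2859
α = (3/2)·(1 − 4.9661/7.2859) = 0.48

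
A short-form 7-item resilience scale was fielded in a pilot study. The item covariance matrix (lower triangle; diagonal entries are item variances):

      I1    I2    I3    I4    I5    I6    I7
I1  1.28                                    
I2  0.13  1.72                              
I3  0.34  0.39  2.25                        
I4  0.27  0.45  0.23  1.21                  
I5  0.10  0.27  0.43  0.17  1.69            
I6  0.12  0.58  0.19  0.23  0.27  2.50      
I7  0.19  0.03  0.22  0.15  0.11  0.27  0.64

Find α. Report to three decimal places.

Σσᵢ² = 1.28 + 1.72 + 2.25 + 1.21 + 1.69 + 2.50 + 0.64 = 11.29
Sum of the distinct covariances = 5.14
Var(T) = 11.29 + 2 × 5.14 = 21.57
α = (k/(k−1))·(1 − Σσᵢ²/Var(T)) = (7/6)·(1 − 11.29/21.57) = 0.556

α = 0.556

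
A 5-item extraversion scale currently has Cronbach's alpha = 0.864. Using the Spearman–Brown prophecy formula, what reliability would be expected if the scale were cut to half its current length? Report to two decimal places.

Length factor m = 1/2
α' = m·α / (1 − (1−m)·α)
   = 1/2 × 0.864 / (1 − (1 − 1/2) × 0.864)
   = 0.4320 / 0.5680 = 0.76

predicted reliability = 0.76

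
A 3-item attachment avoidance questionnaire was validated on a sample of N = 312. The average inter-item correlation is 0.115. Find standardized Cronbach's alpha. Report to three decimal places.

α = 0.280

Standardized α = k·r̄ / (1 + (k−1)·r̄) = 3 × 0.115 / (1 + 2 × 0.115)
  = 0.3450 / 1.2300 = 0.280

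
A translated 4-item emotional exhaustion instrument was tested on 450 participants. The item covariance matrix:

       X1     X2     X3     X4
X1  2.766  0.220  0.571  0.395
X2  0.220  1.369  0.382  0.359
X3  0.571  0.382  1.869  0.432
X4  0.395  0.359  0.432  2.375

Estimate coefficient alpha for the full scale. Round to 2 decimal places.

sum of item variances = 2.766 + 1.369 + 1.869 + 2.375 = 8.379
Sum of the distinct covariances = 2.359
σ²_total = 8.379 + 2 × 2.359 = 13.097
α = (k/(k−1))·(1 − sum of item variances/σ²_total) = (4/3)·(1 − 8.379/13.097) = 0.48

coefficient alpha = 0.48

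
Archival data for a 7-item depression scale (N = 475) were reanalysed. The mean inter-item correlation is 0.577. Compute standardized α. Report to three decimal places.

Standardized α = k·r̄ / (1 + (k−1)·r̄) = 7 × 0.577 / (1 + 6 × 0.577)
  = 4.0390 / 4.4620 = 0.905

α = 0.905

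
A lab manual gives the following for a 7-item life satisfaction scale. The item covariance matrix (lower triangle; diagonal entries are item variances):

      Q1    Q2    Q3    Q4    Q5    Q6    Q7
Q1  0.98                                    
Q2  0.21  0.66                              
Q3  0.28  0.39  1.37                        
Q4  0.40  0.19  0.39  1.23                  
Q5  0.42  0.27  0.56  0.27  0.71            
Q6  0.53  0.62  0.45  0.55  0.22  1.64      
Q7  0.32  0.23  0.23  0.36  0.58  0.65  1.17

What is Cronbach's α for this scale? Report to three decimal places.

Σσᵢ² = 0.98 + 0.66 + 1.37 + 1.23 + 0.71 + 1.64 + 1.17 = 7.76
Σ_{i<j} σ_ij = 8.12
Var(T) = 7.76 + 2 × 8.12 = 24.00
α = (k/(k−1))·(1 − Σσᵢ²/Var(T)) = (7/6)·(1 − 7.76/24.00) = 0.789

α = 0.789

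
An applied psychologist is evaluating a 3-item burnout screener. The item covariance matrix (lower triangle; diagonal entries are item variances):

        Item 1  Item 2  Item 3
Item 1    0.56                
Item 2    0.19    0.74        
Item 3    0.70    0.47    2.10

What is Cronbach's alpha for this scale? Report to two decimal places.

α = 0.67

Σσᵢ² = 0.56 + 0.74 + 2.10 = 3.40
Σ_{i<j} σ_ij = 1.36
σ²_total = 3.40 + 2 × 1.36 = 6.12
α = (k/(k−1))·(1 − Σσᵢ²/σ²_total) = (3/2)·(1 − 3.40/6.12) = 0.67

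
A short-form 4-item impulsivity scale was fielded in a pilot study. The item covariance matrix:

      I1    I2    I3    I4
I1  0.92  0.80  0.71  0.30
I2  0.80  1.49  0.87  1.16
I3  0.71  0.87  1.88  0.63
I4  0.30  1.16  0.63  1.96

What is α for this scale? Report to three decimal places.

Σσᵢ² = 0.92 + 1.49 + 1.88 + 1.96 = 6.25
Σ_{i<j} σ_ij = 4.47
total variance = 6.25 + 2 × 4.47 = 15.19
α = (k/(k−1))·(1 − Σσᵢ²/total variance) = (4/3)·(1 − 6.25/15.19) = 0.785

α = 0.785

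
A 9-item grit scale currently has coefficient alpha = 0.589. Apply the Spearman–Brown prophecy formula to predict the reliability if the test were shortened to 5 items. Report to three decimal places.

predicted reliability = 0.443

Length factor m = 5/9 = 0.5556
α' = m·α / (1 − (1−m)·α)
   = 5/9 × 0.589 / (1 − (1 − 5/9) × 0.589)
   = 0.3272 / 0.7382 = 0.443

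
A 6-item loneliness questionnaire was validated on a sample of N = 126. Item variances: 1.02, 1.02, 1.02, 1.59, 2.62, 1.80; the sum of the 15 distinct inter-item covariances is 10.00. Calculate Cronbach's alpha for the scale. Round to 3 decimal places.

α = 0.826

Σσ²ᵢ = 1.02 + 1.02 + 1.02 + 1.59 + 2.62 + 1.80 = 9.07
Sum of distinct covariances = 10.00
σ²_total = Σσ²ᵢ + 2·Σcov = 9.07 + 2 × 10.00 = 29.07
α = (6/5)·(1 − 9.07/29.07) = 0.826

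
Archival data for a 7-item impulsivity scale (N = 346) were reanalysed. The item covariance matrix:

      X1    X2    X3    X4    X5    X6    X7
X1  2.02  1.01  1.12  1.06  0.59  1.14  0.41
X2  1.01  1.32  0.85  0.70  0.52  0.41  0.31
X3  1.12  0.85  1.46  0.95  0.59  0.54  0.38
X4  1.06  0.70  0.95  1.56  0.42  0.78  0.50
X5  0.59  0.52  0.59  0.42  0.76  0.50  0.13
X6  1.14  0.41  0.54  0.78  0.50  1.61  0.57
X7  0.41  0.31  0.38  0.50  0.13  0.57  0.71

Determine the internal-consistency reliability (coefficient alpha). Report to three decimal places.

Σσᵢ² = 2.02 + 1.32 + 1.46 + 1.56 + 0.76 + 1.61 + 0.71 = 9.44
Sum of off-diagonal covariances = 13.48
total variance = 9.44 + 2 × 13.48 = 36.40
α = (k/(k−1))·(1 − Σσᵢ²/total variance) = (7/6)·(1 − 9.44/36.40) = 0.864

coefficient alpha = 0.864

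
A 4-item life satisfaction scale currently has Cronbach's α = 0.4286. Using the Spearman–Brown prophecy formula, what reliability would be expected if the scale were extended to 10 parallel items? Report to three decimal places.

Length factor m = 10/4 = 2.5000
α' = m·α / (1 + (m−1)·α)
   = 10/4 × 0.4286 / (1 + (10/4 − 1) × 0.4286)
   = 1.0715 / 1.6429 = 0.652

predicted reliability = 0.652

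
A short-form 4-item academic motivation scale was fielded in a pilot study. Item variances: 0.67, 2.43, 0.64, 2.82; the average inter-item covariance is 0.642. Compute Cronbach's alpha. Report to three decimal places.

Cronbach's alpha = 0.720

sum of item variances = 0.67 + 2.43 + 0.64 + 2.82 = 6.56
Sum of the 6 distinct covariances = 6 × 0.642 = 3.852
σ²_total = sum of item variances + 2·Σcov = 6.56 + 2 × 3.852 = 14.264
α = (4/3)·(1 − 6.56/14.264) = 0.720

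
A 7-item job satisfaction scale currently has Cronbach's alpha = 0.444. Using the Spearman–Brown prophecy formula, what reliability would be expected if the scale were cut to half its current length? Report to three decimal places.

Length factor m = 1/2
α' = m·α / (1 − (1−m)·α)
   = 1/2 × 0.444 / (1 − (1 − 1/2) × 0.444)
   = 0.2220 / 0.7780 = 0.285

predicted reliability = 0.285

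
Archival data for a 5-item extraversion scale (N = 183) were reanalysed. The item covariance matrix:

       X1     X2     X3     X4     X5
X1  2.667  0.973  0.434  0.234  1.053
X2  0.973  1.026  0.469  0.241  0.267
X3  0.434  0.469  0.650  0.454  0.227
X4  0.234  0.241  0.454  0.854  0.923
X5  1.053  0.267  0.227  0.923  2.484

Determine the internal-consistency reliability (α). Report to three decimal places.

α = 0.723

sum of item variances = 2.667 + 1.026 + 0.650 + 0.854 + 2.484 = 7.681
Σ_{i<j} σ_ij = 5.275
σ²_T = 7.681 + 2 × 5.275 = 18.231
α = (k/(k−1))·(1 − sum of item variances/σ²_T) = (5/4)·(1 − 7.681/18.231) = 0.723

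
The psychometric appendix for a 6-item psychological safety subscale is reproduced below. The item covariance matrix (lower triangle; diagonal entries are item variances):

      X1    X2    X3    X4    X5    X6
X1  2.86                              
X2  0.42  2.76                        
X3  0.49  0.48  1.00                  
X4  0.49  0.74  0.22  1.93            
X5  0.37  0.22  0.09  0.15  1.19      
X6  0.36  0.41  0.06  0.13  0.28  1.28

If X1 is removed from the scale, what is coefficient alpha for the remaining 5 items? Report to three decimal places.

Remaining items: X2, X3, X4, X5, X6 (k = 5).
Σσ²ᵢ = 2.76 + 1.00 + 1.93 + 1.19 + 1.28 = 8.16
σ²_total = 8.16 + 2 × 2.78 = 13.72
α (item deleted) = (5/4)·(1 − 8.16/13.72) = 0.507

α = 0.507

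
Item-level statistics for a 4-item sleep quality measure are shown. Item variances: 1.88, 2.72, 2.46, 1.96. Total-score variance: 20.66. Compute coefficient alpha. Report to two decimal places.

ΣVar(i) = 1.88 + 2.72 + 2.46 + 1.96 = 9.02
α = (k/(k−1))·(1 − ΣVar(i)/σ²_total) = (4/3)·(1 − 9.02/20.66) = 0.75

α = 0.75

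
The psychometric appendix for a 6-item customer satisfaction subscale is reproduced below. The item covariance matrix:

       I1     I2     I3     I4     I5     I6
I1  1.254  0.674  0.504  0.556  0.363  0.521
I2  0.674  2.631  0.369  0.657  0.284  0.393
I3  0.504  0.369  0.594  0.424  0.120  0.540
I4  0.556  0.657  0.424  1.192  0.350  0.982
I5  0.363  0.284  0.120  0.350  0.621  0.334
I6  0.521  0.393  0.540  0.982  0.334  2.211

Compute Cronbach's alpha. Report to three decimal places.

Cronbach's alpha = 0.749

ΣVar(i) = 1.254 + 2.631 + 0.594 + 1.192 + 0.621 + 2.211 = 8.503
Σ_{i<j} σ_ij = 7.071
total variance = 8.503 + 2 × 7.071 = 22.645
α = (k/(k−1))·(1 − ΣVar(i)/total variance) = (6/5)·(1 − 8.503/22.645) = 0.749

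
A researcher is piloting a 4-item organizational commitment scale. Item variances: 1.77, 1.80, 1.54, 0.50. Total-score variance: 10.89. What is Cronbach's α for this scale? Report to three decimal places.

α = 0.646

sum of item variances = 1.77 + 1.80 + 1.54 + 0.50 = 5.61
α = (k/(k−1))·(1 − sum of item variances/total variance) = (4/3)·(1 − 5.61/10.89) = 0.646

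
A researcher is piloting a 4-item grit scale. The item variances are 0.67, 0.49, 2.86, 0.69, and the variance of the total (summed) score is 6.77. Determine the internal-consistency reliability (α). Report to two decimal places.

α = 0.41

ΣVar(i) = 0.67 + 0.49 + 2.86 + 0.69 = 4.71
α = (k/(k−1))·(1 − ΣVar(i)/σ²_T) = (4/3)·(1 − 4.71/6.77) = 0.41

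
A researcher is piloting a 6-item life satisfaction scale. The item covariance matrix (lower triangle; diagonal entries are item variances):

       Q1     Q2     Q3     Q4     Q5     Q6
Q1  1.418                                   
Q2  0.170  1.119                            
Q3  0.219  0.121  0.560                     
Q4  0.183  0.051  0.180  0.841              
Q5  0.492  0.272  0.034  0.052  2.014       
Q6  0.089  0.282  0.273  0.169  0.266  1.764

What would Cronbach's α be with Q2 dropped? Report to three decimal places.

α = 0.465

Remaining items: Q1, Q3, Q4, Q5, Q6 (k = 5).
Σσᵢ² = 1.418 + 0.560 + 0.841 + 2.014 + 1.764 = 6.597
Var(T) = 6.597 + 2 × 1.957 = 10.511
α (item deleted) = (5/4)·(1 − 6.597/10.511) = 0.465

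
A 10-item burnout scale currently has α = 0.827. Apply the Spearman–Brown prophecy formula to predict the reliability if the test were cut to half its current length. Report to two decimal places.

Length factor m = 1/2
α' = m·α / (1 − (1−m)·α)
   = 1/2 × 0.827 / (1 − (1 − 1/2) × 0.827)
   = 0.4135 / 0.5865 = 0.71

predicted reliability = 0.71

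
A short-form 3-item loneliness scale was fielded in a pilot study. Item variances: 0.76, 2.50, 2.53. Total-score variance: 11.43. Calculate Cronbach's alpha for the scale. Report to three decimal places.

α = 0.740

Σσ²ᵢ = 0.76 + 2.50 + 2.53 = 5.79
α = (k/(k−1))·(1 − Σσ²ᵢ/Var(T)) = (3/2)·(1 − 5.79/11.43) = 0.740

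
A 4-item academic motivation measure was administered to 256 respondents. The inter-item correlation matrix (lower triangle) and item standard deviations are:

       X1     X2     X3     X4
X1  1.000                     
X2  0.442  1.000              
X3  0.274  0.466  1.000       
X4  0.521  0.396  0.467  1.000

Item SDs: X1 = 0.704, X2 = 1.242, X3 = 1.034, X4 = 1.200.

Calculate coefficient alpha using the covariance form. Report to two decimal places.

Σσ²ᵢ = 0.704² + 1.242² + 1.034² + 1.200² = 4.5473
Covariances σ_ij = r_ij · s_i · s_j:
  σ(X1,X2) = 0.442 × 0.704 × 1.242 = 0.3865
  σ(X1,X3) = 0.274 × 0.704 × 1.034 = 0.1995
  σ(X1,X4) = 0.521 × 0.704 × 1.200 = 0.4401
  σ(X2,X3) = 0.466 × 1.242 × 1.034 = 0.5985
  σ(X2,X4) = 0.396 × 1.242 × 1.200 = 0.5902
  σ(X3,X4) = 0.467 × 1.034 × 1.200 = 0.5795
σ²_T = Σσ²ᵢ + 2·Σσ_ij = 4.5473 + 2 × 2.7943 = 10.1359
α = (4/3)·(1 − 4.5473/10.1359) = 0.74

α = 0.74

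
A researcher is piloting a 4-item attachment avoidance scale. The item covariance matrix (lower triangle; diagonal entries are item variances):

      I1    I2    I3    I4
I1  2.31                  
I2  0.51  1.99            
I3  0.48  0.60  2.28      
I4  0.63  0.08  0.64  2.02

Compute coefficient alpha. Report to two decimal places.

Σσ²ᵢ = 2.31 + 1.99 + 2.28 + 2.02 = 8.60
Sum of the distinct covariances = 2.94
Var(T) = 8.60 + 2 × 2.94 = 14.48
α = (k/(k−1))·(1 − Σσ²ᵢ/Var(T)) = (4/3)·(1 − 8.60/14.48) = 0.54

α = 0.54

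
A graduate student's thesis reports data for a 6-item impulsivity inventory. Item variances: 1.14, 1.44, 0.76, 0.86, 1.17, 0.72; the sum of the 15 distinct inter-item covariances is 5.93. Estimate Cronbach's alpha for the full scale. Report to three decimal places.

α = 0.793

Σσ²ᵢ = 1.14 + 1.44 + 0.76 + 0.86 + 1.17 + 0.72 = 6.09
Sum of distinct covariances = 5.93
Var(T) = Σσ²ᵢ + 2·Σcov = 6.09 + 2 × 5.93 = 17.95
α = (6/5)·(1 − 6.09/17.95) = 0.793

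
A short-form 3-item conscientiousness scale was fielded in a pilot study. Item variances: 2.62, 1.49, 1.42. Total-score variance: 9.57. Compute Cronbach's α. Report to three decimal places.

ΣVar(i) = 2.62 + 1.49 + 1.42 = 5.53
α = (k/(k−1))·(1 − ΣVar(i)/σ²_T) = (3/2)·(1 − 5.53/9.57) = 0.633

Cronbach's α = 0.633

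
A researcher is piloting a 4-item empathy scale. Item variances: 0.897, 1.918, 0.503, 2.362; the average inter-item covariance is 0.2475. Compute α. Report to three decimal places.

α = 0.458

ΣVar(i) = 0.897 + 1.918 + 0.503 + 2.362 = 5.680
Sum of the 6 distinct covariances = 6 × 0.2475 = 1.4850
σ²_T = ΣVar(i) + 2·Σcov = 5.680 + 2 × 1.4850 = 8.6500
α = (4/3)·(1 − 5.680/8.6500) = 0.458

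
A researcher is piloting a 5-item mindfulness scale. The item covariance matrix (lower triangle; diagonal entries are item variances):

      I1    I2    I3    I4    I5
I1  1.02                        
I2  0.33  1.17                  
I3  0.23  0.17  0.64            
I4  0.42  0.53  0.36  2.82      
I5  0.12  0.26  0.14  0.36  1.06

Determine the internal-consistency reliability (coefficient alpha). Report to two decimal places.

sum of item variances = 1.02 + 1.17 + 0.64 + 2.82 + 1.06 = 6.71
Sum of the distinct covariances = 2.92
σ²_T = 6.71 + 2 × 2.92 = 12.55
α = (k/(k−1))·(1 − sum of item variances/σ²_T) = (5/4)·(1 − 6.71/12.55) = 0.58

α = 0.58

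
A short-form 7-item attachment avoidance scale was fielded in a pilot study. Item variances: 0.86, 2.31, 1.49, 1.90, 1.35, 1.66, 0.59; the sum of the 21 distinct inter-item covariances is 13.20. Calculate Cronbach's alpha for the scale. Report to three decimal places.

sum of item variances = 0.86 + 2.31 + 1.49 + 1.90 + 1.35 + 1.66 + 0.59 = 10.16
Sum of distinct covariances = 13.20
Var(T) = sum of item variances + 2·Σcov = 10.16 + 2 × 13.20 = 36.56
α = (7/6)·(1 − 10.16/36.56) = 0.842

α = 0.842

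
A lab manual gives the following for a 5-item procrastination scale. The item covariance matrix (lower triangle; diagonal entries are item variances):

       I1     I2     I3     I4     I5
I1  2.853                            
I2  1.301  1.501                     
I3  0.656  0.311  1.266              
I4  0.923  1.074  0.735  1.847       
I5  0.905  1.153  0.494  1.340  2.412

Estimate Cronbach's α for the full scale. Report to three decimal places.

α = 0.804

ΣVar(i) = 2.853 + 1.501 + 1.266 + 1.847 + 2.412 = 9.879
Sum of the distinct covariances = 8.892
σ²_total = 9.879 + 2 × 8.892 = 27.663
α = (k/(k−1))·(1 − ΣVar(i)/σ²_total) = (5/4)·(1 − 9.879/27.663) = 0.804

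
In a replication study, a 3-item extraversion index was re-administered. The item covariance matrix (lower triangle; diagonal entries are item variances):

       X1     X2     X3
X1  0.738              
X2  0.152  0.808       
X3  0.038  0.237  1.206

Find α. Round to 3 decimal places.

α = 0.355

ΣVar(i) = 0.738 + 0.808 + 1.206 = 2.752
Σ_{i<j} σ_ij = 0.427
σ²_total = 2.752 + 2 × 0.427 = 3.606
α = (k/(k−1))·(1 − ΣVar(i)/σ²_total) = (3/2)·(1 − 2.752/3.606) = 0.355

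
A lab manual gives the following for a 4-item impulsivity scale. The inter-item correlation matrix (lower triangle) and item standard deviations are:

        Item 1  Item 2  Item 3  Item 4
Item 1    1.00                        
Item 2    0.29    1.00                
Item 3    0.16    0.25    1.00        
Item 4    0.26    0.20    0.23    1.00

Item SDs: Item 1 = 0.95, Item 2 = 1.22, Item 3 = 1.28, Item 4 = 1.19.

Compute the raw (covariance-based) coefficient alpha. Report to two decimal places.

Σσ²ᵢ = 0.95² + 1.22² + 1.28² + 1.19² = 5.4454
Covariances σ_ij = r_ij · s_i · s_j:
  σ(Item 1,Item 2) = 0.29 × 0.95 × 1.22 = 0.3361
  σ(Item 1,Item 3) = 0.16 × 0.95 × 1.28 = 0.1946
  σ(Item 1,Item 4) = 0.26 × 0.95 × 1.19 = 0.2939
  σ(Item 2,Item 3) = 0.25 × 1.22 × 1.28 = 0.3904
  σ(Item 2,Item 4) = 0.20 × 1.22 × 1.19 = 0.2904
  σ(Item 3,Item 4) = 0.23 × 1.28 × 1.19 = 0.3503
σ²_T = Σσ²ᵢ + 2·Σσ_ij = 5.4454 + 2 × 1.8557 = 9.1568
α = (4/3)·(1 − 5.4454/9.1568) = 0.54

coefficient alpha = 0.54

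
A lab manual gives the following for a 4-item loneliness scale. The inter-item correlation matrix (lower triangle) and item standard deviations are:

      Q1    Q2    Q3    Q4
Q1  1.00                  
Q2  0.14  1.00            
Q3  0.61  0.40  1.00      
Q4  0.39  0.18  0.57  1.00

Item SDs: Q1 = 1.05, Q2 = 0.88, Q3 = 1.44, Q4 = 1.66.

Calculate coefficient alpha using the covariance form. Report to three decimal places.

Σσ²ᵢ = 1.05² + 0.88² + 1.44² + 1.66² = 6.7061
Covariances σ_ij = r_ij · s_i · s_j:
  σ(Q1,Q2) = 0.14 × 1.05 × 0.88 = 0.1294
  σ(Q1,Q3) = 0.61 × 1.05 × 1.44 = 0.9223
  σ(Q1,Q4) = 0.39 × 1.05 × 1.66 = 0.6798
  σ(Q2,Q3) = 0.40 × 0.88 × 1.44 = 0.5069
  σ(Q2,Q4) = 0.18 × 0.88 × 1.66 = 0.2629
  σ(Q3,Q4) = 0.57 × 1.44 × 1.66 = 1.3625
σ²_T = Σσ²ᵢ + 2·Σσ_ij = 6.7061 + 2 × 3.8638 = 14.4337
α = (4/3)·(1 − 6.7061/14.4337) = 0.714

α = 0.714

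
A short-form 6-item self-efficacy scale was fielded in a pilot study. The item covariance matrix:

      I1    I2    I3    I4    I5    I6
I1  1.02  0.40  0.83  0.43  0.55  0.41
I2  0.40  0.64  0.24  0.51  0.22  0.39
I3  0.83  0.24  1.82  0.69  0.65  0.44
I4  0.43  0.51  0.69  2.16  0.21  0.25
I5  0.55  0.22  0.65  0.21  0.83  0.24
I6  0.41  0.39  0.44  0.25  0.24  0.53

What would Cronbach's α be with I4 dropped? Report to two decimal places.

Remaining items: I1, I2, I3, I5, I6 (k = 5).
Σσᵢ² = 1.02 + 0.64 + 1.82 + 0.83 + 0.53 = 4.84
total variance = 4.84 + 2 × 4.37 = 13.58
α (item deleted) = (5/4)·(1 − 4.84/13.58) = 0.80

α = 0.80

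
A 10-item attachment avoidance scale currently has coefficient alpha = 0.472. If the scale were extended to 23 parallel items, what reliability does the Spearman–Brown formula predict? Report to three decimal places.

predicted reliability = 0.673

Length factor m = 23/10 = 2.3000
α' = m·α / (1 + (m−1)·α)
   = 23/10 × 0.472 / (1 + (23/10 − 1) × 0.472)
   = 1.0856 / 1.6136 = 0.673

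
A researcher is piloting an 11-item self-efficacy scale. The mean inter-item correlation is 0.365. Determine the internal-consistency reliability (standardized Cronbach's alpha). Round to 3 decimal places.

α = 0.863

Standardized α = k·r̄ / (1 + (k−1)·r̄) = 11 × 0.365 / (1 + 10 × 0.365)
  = 4.0150 / 4.6500 = 0.863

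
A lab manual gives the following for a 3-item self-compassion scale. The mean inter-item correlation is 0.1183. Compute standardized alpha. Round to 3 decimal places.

α = 0.287

Standardized α = k·r̄ / (1 + (k−1)·r̄) = 3 × 0.1183 / (1 + 2 × 0.1183)
  = 0.3549 / 1.2366 = 0.287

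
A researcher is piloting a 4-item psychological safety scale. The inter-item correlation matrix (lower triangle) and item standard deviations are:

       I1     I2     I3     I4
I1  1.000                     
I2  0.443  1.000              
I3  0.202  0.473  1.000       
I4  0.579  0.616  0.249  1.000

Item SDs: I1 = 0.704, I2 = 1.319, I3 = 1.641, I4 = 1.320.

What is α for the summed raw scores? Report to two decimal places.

α = 0.71

Σσ²ᵢ = 0.704² + 1.319² + 1.641² + 1.320² = 6.6707
Covariances σ_ij = r_ij · s_i · s_j:
  σ(I1,I2) = 0.443 × 0.704 × 1.319 = 0.4114
  σ(I1,I3) = 0.202 × 0.704 × 1.641 = 0.2334
  σ(I1,I4) = 0.579 × 0.704 × 1.320 = 0.5381
  σ(I2,I3) = 0.473 × 1.319 × 1.641 = 1.0238
  σ(I2,I4) = 0.616 × 1.319 × 1.320 = 1.0725
  σ(I3,I4) = 0.249 × 1.641 × 1.320 = 0.5394
σ²_T = Σσ²ᵢ + 2·Σσ_ij = 6.6707 + 2 × 3.8186 = 14.3079
α = (4/3)·(1 − 6.6707/14.3079) = 0.71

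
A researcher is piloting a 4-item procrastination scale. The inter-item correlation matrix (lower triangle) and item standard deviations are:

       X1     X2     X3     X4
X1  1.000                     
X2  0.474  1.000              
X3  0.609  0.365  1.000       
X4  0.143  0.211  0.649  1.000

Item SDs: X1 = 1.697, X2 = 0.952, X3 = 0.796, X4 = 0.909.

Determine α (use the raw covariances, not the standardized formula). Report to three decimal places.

Σσ²ᵢ = 1.697² + 0.952² + 0.796² + 0.909² = 5.2460
Covariances σ_ij = r_ij · s_i · s_j:
  σ(X1,X2) = 0.474 × 1.697 × 0.952 = 0.7658
  σ(X1,X3) = 0.609 × 1.697 × 0.796 = 0.8226
  σ(X1,X4) = 0.143 × 1.697 × 0.909 = 0.2206
  σ(X2,X3) = 0.365 × 0.952 × 0.796 = 0.2766
  σ(X2,X4) = 0.211 × 0.952 × 0.909 = 0.1826
  σ(X3,X4) = 0.649 × 0.796 × 0.909 = 0.4696
σ²_T = Σσ²ᵢ + 2·Σσ_ij = 5.2460 + 2 × 2.7378 = 10.7216
α = (4/3)·(1 − 5.2460/10.7216) = 0.681

α = 0.681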